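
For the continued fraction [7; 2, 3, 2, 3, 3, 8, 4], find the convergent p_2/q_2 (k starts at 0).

52/7

Using pₖ = aₖpₖ₋₁ + pₖ₋₂, qₖ = aₖqₖ₋₁ + qₖ₋₂ (with p₋₁=1, p₋₂=0, q₋₁=0, q₋₂=1):
  k=0: a=7, p=7, q=1
  k=1: a=2, p=15, q=2
  k=2: a=3, p=52, q=7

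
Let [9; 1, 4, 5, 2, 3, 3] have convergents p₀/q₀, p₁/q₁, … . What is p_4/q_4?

559/57

Using pₖ = aₖpₖ₋₁ + pₖ₋₂, qₖ = aₖqₖ₋₁ + qₖ₋₂ (with p₋₁=1, p₋₂=0, q₋₁=0, q₋₂=1):
  k=0: a=9, p=9, q=1
  k=1: a=1, p=10, q=1
  k=2: a=4, p=49, q=5
  k=3: a=5, p=255, q=26
  k=4: a=2, p=559, q=57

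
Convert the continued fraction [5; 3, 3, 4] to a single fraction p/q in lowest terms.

Fold from the inside: start with 4/1.
  3 + 1/4 = 13/4
  3 + 4/13 = 43/13
  5 + 13/43 = 228/43

228/43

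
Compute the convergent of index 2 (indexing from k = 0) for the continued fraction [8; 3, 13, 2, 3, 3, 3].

Using pₖ = aₖpₖ₋₁ + pₖ₋₂, qₖ = aₖqₖ₋₁ + qₖ₋₂ (with p₋₁=1, p₋₂=0, q₋₁=0, q₋₂=1):
  k=0: a=8, p=8, q=1
  k=1: a=3, p=25, q=3
  k=2: a=13, p=333, q=40

333/40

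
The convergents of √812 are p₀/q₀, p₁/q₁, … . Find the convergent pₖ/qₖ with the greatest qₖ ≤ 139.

√812 = [28; 2, 56, …] (period length 2).
Convergents:
  p_0/q_0 = 28/1
  p_1/q_1 = 57/2
  p_2/q_2 = 3220/113
  p_3/q_3 = 6497/228
q_2 = 113 ≤ 139 < 228 = q_3, so the answer is 3220/113.

3220/113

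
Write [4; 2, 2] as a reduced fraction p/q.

Fold from the inside: start with 2/1.
  2 + 1/2 = 5/2
  4 + 2/5 = 22/5

22/5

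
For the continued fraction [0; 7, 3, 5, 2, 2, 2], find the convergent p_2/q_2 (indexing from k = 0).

3/22

Using pₖ = aₖpₖ₋₁ + pₖ₋₂, qₖ = aₖqₖ₋₁ + qₖ₋₂ (with p₋₁=1, p₋₂=0, q₋₁=0, q₋₂=1):
  k=0: a=0, p=0, q=1
  k=1: a=7, p=1, q=7
  k=2: a=3, p=3, q=22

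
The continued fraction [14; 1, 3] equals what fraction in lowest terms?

Using pₖ = aₖpₖ₋₁ + pₖ₋₂ and qₖ = aₖqₖ₋₁ + qₖ₋₂:
  k=0: a=14, p=14, q=1
  k=1: a=1, p=15, q=1
  k=2: a=3, p=59, q=4

59/4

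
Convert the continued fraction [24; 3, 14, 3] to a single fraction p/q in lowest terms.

3211/132

Fold from the inside: start with 3/1.
  14 + 1/3 = 43/3
  3 + 3/43 = 132/43
  24 + 43/132 = 3211/132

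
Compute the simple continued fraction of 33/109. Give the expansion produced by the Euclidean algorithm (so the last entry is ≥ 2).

33 = 0×109 + 33
109 = 3×33 + 10
33 = 3×10 + 3
10 = 3×3 + 1
3 = 3×1 + 0  (stop)
So 33/109 = [0; 3, 3, 3, 3].

[0; 3, 3, 3, 3]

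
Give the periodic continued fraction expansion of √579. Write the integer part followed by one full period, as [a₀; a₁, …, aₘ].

a₀ = ⌊√579⌋ = 24.

[24; 16, 48]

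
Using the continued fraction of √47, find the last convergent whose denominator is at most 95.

√47 = [6; 1, 5, 1, 12, …] (period length 4).
Convergents:
  p_0/q_0 = 6/1
  p_1/q_1 = 7/1
  p_2/q_2 = 41/6
  p_3/q_3 = 48/7
  p_4/q_4 = 617/90
  p_5/q_5 = 665/97
q_4 = 90 ≤ 95 < 97 = q_5, so the answer is 617/90.

617/90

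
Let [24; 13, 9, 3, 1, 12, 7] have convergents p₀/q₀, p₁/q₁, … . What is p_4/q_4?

Using pₖ = aₖpₖ₋₁ + pₖ₋₂, qₖ = aₖqₖ₋₁ + qₖ₋₂ (with p₋₁=1, p₋₂=0, q₋₁=0, q₋₂=1):
  k=0: a=24, p=24, q=1
  k=1: a=13, p=313, q=13
  k=2: a=9, p=2841, q=118
  k=3: a=3, p=8836, q=367
  k=4: a=1, p=11677, q=485

11677/485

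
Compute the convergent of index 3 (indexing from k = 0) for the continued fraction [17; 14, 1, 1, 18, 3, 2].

495/29

Using pₖ = aₖpₖ₋₁ + pₖ₋₂, qₖ = aₖqₖ₋₁ + qₖ₋₂ (with p₋₁=1, p₋₂=0, q₋₁=0, q₋₂=1):
  k=0: a=17, p=17, q=1
  k=1: a=14, p=239, q=14
  k=2: a=1, p=256, q=15
  k=3: a=1, p=495, q=29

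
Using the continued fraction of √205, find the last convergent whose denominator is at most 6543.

√205 = [14; 3, 6, 1, 4, 1, 6, 3, 28, …] (period length 8).
Convergents:
  p_0/q_0 = 14/1
  p_1/q_1 = 43/3
  p_2/q_2 = 272/19
  p_3/q_3 = 315/22
  p_4/q_4 = 1532/107
  p_5/q_5 = 1847/129
  p_6/q_6 = 12614/881
  p_7/q_7 = 39689/2772
  p_8/q_8 = 1123906/78497
q_7 = 2772 ≤ 6543 < 78497 = q_8, so the answer is 39689/2772.

39689/2772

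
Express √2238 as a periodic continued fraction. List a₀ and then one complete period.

a₀ = ⌊√2238⌋ = 47.
With m₀=0, d₀=1 and mₖ₊₁ = dₖaₖ − mₖ, dₖ₊₁ = (n − mₖ₊₁²)/dₖ, aₖ₊₁ = ⌊(a₀+mₖ₊₁)/dₖ₊₁⌋:
  k=1: m=47, d=29, a=3
  k=2: m=40, d=22, a=3
  k=3: m=26, d=71, a=1
  k=4: m=45, d=3, a=30
  k=5: m=45, d=71, a=1
  k=6: m=26, d=22, a=3
  k=7: m=40, d=29, a=3
  k=8: m=47, d=1, a=94
d=1 and a=2a₀=94 at k=8, so the next step gives (m, d) = (47, 29) again — its k=1 value — and the period has length 8.

[47; 3, 3, 1, 30, 1, 3, 3, 94]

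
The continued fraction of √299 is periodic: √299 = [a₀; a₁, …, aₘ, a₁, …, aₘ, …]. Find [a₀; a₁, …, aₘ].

a₀ = ⌊√299⌋ = 17.
With m₀=0, d₀=1 and mₖ₊₁ = dₖaₖ − mₖ, dₖ₊₁ = (n − mₖ₊₁²)/dₖ, aₖ₊₁ = ⌊(a₀+mₖ₊₁)/dₖ₊₁⌋:
  k=1: m=17, d=10, a=3
  k=2: m=13, d=13, a=2
  k=3: m=13, d=10, a=3
  k=4: m=17, d=1, a=34
d=1 and a=2a₀=34 at k=4, so the next step gives (m, d) = (17, 10) again — its k=1 value — and the period has length 4.

[17; 3, 2, 3, 34]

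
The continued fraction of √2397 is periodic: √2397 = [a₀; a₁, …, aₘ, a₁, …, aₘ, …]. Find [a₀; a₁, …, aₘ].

a₀ = ⌊√2397⌋ = 48.

[48; 1, 23, 2, 23, 1, 96]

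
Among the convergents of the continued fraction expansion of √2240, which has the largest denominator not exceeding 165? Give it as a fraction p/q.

√2240 = [47; 3, 23, 3, 94, …] (period length 4).
Convergents:
  p_0/q_0 = 47/1
  p_1/q_1 = 142/3
  p_2/q_2 = 3313/70
  p_3/q_3 = 10081/213
q_2 = 70 ≤ 165 < 213 = q_3, so the answer is 3313/70.

3313/70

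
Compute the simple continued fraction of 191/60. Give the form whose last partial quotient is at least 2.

[3; 5, 2, 5]

191 = 3×60 + 11
60 = 5×11 + 5
11 = 2×5 + 1
5 = 5×1 + 0  (stop)
So 191/60 = [3; 5, 2, 5].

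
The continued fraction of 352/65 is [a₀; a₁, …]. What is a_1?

2

352 = 5·65 + 27   →  a_0 = 5
65 = 2·27 + 11   →  a_1 = 2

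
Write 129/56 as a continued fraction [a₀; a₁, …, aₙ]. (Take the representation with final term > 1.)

129 = 2·56 + 17
56 = 3·17 + 5
17 = 3·5 + 2
5 = 2·2 + 1
2 = 2·1 + 0  (stop)
So 129/56 = [2; 3, 3, 2, 2].

[2; 3, 3, 2, 2]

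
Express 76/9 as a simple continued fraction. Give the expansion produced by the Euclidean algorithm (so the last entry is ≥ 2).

[8; 2, 4]

76 = 8·9 + 4
9 = 2·4 + 1
4 = 4·1 + 0  (stop)
So 76/9 = [8; 2, 4].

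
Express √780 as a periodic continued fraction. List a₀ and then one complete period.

[27; 1, 12, 1, 54]

a₀ = ⌊√780⌋ = 27.
With m₀=0, d₀=1 and mₖ₊₁ = dₖaₖ − mₖ, dₖ₊₁ = (n − mₖ₊₁²)/dₖ, aₖ₊₁ = ⌊(a₀+mₖ₊₁)/dₖ₊₁⌋:
  k=1: m=27, d=51, a=1
  k=2: m=24, d=4, a=12
  k=3: m=24, d=51, a=1
  k=4: m=27, d=1, a=54
d=1 and a=2a₀=54 at k=4, so the next step gives (m, d) = (27, 51) again — its k=1 value — and the period has length 4.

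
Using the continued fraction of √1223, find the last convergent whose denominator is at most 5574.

85645/2449

√1223 = [34; 1, 33, 1, 68, …] (period length 4).
Convergents:
  p_0/q_0 = 34/1
  p_1/q_1 = 35/1
  p_2/q_2 = 1189/34
  p_3/q_3 = 1224/35
  p_4/q_4 = 84421/2414
  p_5/q_5 = 85645/2449
  p_6/q_6 = 2910706/83231
q_5 = 2449 ≤ 5574 < 83231 = q_6, so the answer is 85645/2449.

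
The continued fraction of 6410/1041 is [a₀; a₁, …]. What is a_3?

6410 = 6·1041 + 164   →  a_0 = 6
1041 = 6·164 + 57   →  a_1 = 6
164 = 2·57 + 50   →  a_2 = 2
57 = 1·50 + 7   →  a_3 = 1

1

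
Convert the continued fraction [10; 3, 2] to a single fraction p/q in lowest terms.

Fold from the inside: start with 2/1.
  3 + 1/2 = 7/2
  10 + 2/7 = 72/7

72/7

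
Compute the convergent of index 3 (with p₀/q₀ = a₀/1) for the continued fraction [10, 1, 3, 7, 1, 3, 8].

312/29

Using pₖ = aₖpₖ₋₁ + pₖ₋₂, qₖ = aₖqₖ₋₁ + qₖ₋₂ (with p₋₁=1, p₋₂=0, q₋₁=0, q₋₂=1):
  k=0: a=10, p=10, q=1
  k=1: a=1, p=11, q=1
  k=2: a=3, p=43, q=4
  k=3: a=7, p=312, q=29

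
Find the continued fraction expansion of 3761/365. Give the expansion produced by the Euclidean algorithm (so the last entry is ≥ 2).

[10; 3, 3, 2, 7, 2]

3761 = 10×365 + 111
365 = 3×111 + 32
111 = 3×32 + 15
32 = 2×15 + 2
15 = 7×2 + 1
2 = 2×1 + 0  (stop)
So 3761/365 = [10; 3, 3, 2, 7, 2].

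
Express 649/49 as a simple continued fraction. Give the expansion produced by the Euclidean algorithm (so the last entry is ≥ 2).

[13; 4, 12]

649 = 13·49 + 12
49 = 4·12 + 1
12 = 12·1 + 0  (stop)
So 649/49 = [13; 4, 12].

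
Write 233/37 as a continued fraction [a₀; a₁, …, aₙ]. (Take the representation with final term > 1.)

[6; 3, 2, 1, 3]

233 = 6·37 + 11
37 = 3·11 + 4
11 = 2·4 + 3
4 = 1·3 + 1
3 = 3·1 + 0  (stop)
So 233/37 = [6; 3, 2, 1, 3].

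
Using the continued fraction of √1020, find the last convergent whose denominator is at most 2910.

√1020 = [31; 1, 14, 1, 62, …] (period length 4).
Convergents:
  p_0/q_0 = 31/1
  p_1/q_1 = 32/1
  p_2/q_2 = 479/15
  p_3/q_3 = 511/16
  p_4/q_4 = 32161/1007
  p_5/q_5 = 32672/1023
  p_6/q_6 = 489569/15329
q_5 = 1023 ≤ 2910 < 15329 = q_6, so the answer is 32672/1023.

32672/1023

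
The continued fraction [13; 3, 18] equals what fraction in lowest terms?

Fold from the inside: start with 18/1.
  3 + 1/18 = 55/18
  13 + 18/55 = 733/55

733/55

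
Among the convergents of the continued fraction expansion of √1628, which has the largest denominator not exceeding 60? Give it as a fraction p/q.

928/23

√1628 = [40; 2, 1, 6, 1, 2, 80, …] (period length 6).
Convergents:
  p_0/q_0 = 40/1
  p_1/q_1 = 81/2
  p_2/q_2 = 121/3
  p_3/q_3 = 807/20
  p_4/q_4 = 928/23
  p_5/q_5 = 2663/66
q_4 = 23 ≤ 60 < 66 = q_5, so the answer is 928/23.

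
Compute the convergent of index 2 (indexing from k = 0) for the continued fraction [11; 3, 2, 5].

Using pₖ = aₖpₖ₋₁ + pₖ₋₂, qₖ = aₖqₖ₋₁ + qₖ₋₂ (with p₋₁=1, p₋₂=0, q₋₁=0, q₋₂=1):
  k=0: a=11, p=11, q=1
  k=1: a=3, p=34, q=3
  k=2: a=2, p=79, q=7

79/7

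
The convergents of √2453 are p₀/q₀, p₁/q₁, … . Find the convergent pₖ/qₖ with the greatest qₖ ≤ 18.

√2453 = [49; 1, 1, 8, 1, 1, 98, …] (period length 6).
Convergents:
  p_0/q_0 = 49/1
  p_1/q_1 = 50/1
  p_2/q_2 = 99/2
  p_3/q_3 = 842/17
  p_4/q_4 = 941/19
q_3 = 17 ≤ 18 < 19 = q_4, so the answer is 842/17.

842/17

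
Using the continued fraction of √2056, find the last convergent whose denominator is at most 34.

√2056 = [45; 2, 1, 10, 1, 2, 90, …] (period length 6).
Convergents:
  p_0/q_0 = 45/1
  p_1/q_1 = 91/2
  p_2/q_2 = 136/3
  p_3/q_3 = 1451/32
  p_4/q_4 = 1587/35
q_3 = 32 ≤ 34 < 35 = q_4, so the answer is 1451/32.

1451/32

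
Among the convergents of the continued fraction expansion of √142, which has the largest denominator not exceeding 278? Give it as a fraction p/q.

√142 = [11; 1, 10, 1, 22, …] (period length 4).
Convergents:
  p_0/q_0 = 11/1
  p_1/q_1 = 12/1
  p_2/q_2 = 131/11
  p_3/q_3 = 143/12
  p_4/q_4 = 3277/275
  p_5/q_5 = 3420/287
q_4 = 275 ≤ 278 < 287 = q_5, so the answer is 3277/275.

3277/275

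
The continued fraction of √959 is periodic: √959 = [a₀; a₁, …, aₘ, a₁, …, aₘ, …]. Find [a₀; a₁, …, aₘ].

a₀ = ⌊√959⌋ = 30.
With m₀=0, d₀=1 and mₖ₊₁ = dₖaₖ − mₖ, dₖ₊₁ = (n − mₖ₊₁²)/dₖ, aₖ₊₁ = ⌊(a₀+mₖ₊₁)/dₖ₊₁⌋:
  k=1: m=30, d=59, a=1
  k=2: m=29, d=2, a=29
  k=3: m=29, d=59, a=1
  k=4: m=30, d=1, a=60
d=1 and a=2a₀=60 at k=4, so the next step gives (m, d) = (30, 59) again — its k=1 value — and the period has length 4.

[30; 1, 29, 1, 60]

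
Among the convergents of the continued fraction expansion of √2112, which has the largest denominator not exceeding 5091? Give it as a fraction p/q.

97198/2115

√2112 = [45; 1, 21, 1, 90, …] (period length 4).
Convergents:
  p_0/q_0 = 45/1
  p_1/q_1 = 46/1
  p_2/q_2 = 1011/22
  p_3/q_3 = 1057/23
  p_4/q_4 = 96141/2092
  p_5/q_5 = 97198/2115
  p_6/q_6 = 2137299/46507
q_5 = 2115 ≤ 5091 < 46507 = q_6, so the answer is 97198/2115.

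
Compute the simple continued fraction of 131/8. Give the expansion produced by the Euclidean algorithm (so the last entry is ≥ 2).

[16; 2, 1, 2]

131 = 16·8 + 3
8 = 2·3 + 2
3 = 1·2 + 1
2 = 2·1 + 0  (stop)
So 131/8 = [16; 2, 1, 2].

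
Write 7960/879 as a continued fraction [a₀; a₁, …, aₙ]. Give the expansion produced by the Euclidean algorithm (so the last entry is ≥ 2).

7960 = 9·879 + 49
879 = 17·49 + 46
49 = 1·46 + 3
46 = 15·3 + 1
3 = 3·1 + 0  (stop)
So 7960/879 = [9; 17, 1, 15, 3].

[9; 17, 1, 15, 3]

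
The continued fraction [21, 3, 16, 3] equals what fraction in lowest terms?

3199/150

Fold from the inside: start with 3/1.
  16 + 1/3 = 49/3
  3 + 3/49 = 150/49
  21 + 49/150 = 3199/150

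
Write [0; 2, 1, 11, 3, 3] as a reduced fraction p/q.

123/359

Fold from the inside: start with 3/1.
  3 + 1/3 = 10/3
  11 + 3/10 = 113/10
  1 + 10/113 = 123/113
  2 + 113/123 = 359/123
  0 + 123/359 = 123/359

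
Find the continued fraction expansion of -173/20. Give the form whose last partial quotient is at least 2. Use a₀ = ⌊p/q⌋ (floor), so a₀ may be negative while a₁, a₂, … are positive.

-173 = -9*20 + 7
20 = 2*7 + 6
7 = 1*6 + 1
6 = 6*1 + 0  (stop)
So -173/20 = [-9; 2, 1, 6].

[-9; 2, 1, 6]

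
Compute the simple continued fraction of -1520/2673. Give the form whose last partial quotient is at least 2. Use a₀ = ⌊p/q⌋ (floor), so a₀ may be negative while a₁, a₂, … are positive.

[-1; 2, 3, 7, 17, 3]

-1520 = -1×2673 + 1153
2673 = 2×1153 + 367
1153 = 3×367 + 52
367 = 7×52 + 3
52 = 17×3 + 1
3 = 3×1 + 0  (stop)
So -1520/2673 = [-1; 2, 3, 7, 17, 3].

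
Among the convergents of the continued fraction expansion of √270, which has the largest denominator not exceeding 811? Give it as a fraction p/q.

√270 = [16; 2, 3, 6, 3, 2, 32, …] (period length 6).
Convergents:
  p_0/q_0 = 16/1
  p_1/q_1 = 33/2
  p_2/q_2 = 115/7
  p_3/q_3 = 723/44
  p_4/q_4 = 2284/139
  p_5/q_5 = 5291/322
  p_6/q_6 = 171596/10443
q_5 = 322 ≤ 811 < 10443 = q_6, so the answer is 5291/322.

5291/322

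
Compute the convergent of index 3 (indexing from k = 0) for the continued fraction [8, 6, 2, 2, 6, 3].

261/32

Using pₖ = aₖpₖ₋₁ + pₖ₋₂, qₖ = aₖqₖ₋₁ + qₖ₋₂ (with p₋₁=1, p₋₂=0, q₋₁=0, q₋₂=1):
  k=0: a=8, p=8, q=1
  k=1: a=6, p=49, q=6
  k=2: a=2, p=106, q=13
  k=3: a=2, p=261, q=32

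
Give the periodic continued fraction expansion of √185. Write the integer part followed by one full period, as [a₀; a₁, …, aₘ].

[13; 1, 1, 1, 1, 26]

a₀ = ⌊√185⌋ = 13.
With m₀=0, d₀=1 and mₖ₊₁ = dₖaₖ − mₖ, dₖ₊₁ = (n − mₖ₊₁²)/dₖ, aₖ₊₁ = ⌊(a₀+mₖ₊₁)/dₖ₊₁⌋:
  k=1: m=13, d=16, a=1
  k=2: m=3, d=11, a=1
  k=3: m=8, d=11, a=1
  k=4: m=3, d=16, a=1
  k=5: m=13, d=1, a=26
d=1 and a=2a₀=26 at k=5, so the next step gives (m, d) = (13, 16) again — its k=1 value — and the period has length 5.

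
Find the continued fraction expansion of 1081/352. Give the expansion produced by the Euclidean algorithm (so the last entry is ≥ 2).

[3; 14, 12, 2]

1081 = 3×352 + 25
352 = 14×25 + 2
25 = 12×2 + 1
2 = 2×1 + 0  (stop)
So 1081/352 = [3; 14, 12, 2].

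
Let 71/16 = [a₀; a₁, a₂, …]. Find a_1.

71 = 4·16 + 7   →  a_0 = 4
16 = 2·7 + 2   →  a_1 = 2

2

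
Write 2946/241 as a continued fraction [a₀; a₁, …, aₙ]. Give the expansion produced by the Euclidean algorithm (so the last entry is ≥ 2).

2946 = 12×241 + 54
241 = 4×54 + 25
54 = 2×25 + 4
25 = 6×4 + 1
4 = 4×1 + 0  (stop)
So 2946/241 = [12; 4, 2, 6, 4].

[12; 4, 2, 6, 4]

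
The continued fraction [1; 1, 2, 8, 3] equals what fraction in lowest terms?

Using pₖ = aₖpₖ₋₁ + pₖ₋₂ and qₖ = aₖqₖ₋₁ + qₖ₋₂:
  k=0: a=1, p=1, q=1
  k=1: a=1, p=2, q=1
  k=2: a=2, p=5, q=3
  k=3: a=8, p=42, q=25
  k=4: a=3, p=131, q=78

131/78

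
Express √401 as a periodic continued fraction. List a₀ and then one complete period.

[20; 40]

a₀ = ⌊√401⌋ = 20.
With m₀=0, d₀=1 and mₖ₊₁ = dₖaₖ − mₖ, dₖ₊₁ = (n − mₖ₊₁²)/dₖ, aₖ₊₁ = ⌊(a₀+mₖ₊₁)/dₖ₊₁⌋:
  k=1: m=20, d=1, a=40
d=1 and a=2a₀=40 at k=1, so the next step gives (m, d) = (20, 1) again — its k=1 value — and the period has length 1.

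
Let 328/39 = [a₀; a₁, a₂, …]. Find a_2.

2

328 = 8·39 + 16   →  a_0 = 8
39 = 2·16 + 7   →  a_1 = 2
16 = 2·7 + 2   →  a_2 = 2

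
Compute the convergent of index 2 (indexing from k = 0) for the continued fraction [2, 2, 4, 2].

Using pₖ = aₖpₖ₋₁ + pₖ₋₂, qₖ = aₖqₖ₋₁ + qₖ₋₂ (with p₋₁=1, p₋₂=0, q₋₁=0, q₋₂=1):
  k=0: a=2, p=2, q=1
  k=1: a=2, p=5, q=2
  k=2: a=4, p=22, q=9

22/9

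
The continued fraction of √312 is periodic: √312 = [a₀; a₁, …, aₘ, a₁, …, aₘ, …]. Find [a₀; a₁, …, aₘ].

[17; 1, 1, 1, 34]

a₀ = ⌊√312⌋ = 17.
With m₀=0, d₀=1 and mₖ₊₁ = dₖaₖ − mₖ, dₖ₊₁ = (n − mₖ₊₁²)/dₖ, aₖ₊₁ = ⌊(a₀+mₖ₊₁)/dₖ₊₁⌋:
  k=1: m=17, d=23, a=1
  k=2: m=6, d=12, a=1
  k=3: m=6, d=23, a=1
  k=4: m=17, d=1, a=34
d=1 and a=2a₀=34 at k=4, so the next step gives (m, d) = (17, 23) again — its k=1 value — and the period has length 4.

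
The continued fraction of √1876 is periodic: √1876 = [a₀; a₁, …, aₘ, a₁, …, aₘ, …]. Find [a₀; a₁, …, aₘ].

a₀ = ⌊√1876⌋ = 43.
With m₀=0, d₀=1 and mₖ₊₁ = dₖaₖ − mₖ, dₖ₊₁ = (n − mₖ₊₁²)/dₖ, aₖ₊₁ = ⌊(a₀+mₖ₊₁)/dₖ₊₁⌋:
  k=1: m=43, d=27, a=3
  k=2: m=38, d=16, a=5
  k=3: m=42, d=7, a=12
  k=4: m=42, d=16, a=5
  k=5: m=38, d=27, a=3
  k=6: m=43, d=1, a=86
d=1 and a=2a₀=86 at k=6, so the next step gives (m, d) = (43, 27) again — its k=1 value — and the period has length 6.

[43; 3, 5, 12, 5, 3, 86]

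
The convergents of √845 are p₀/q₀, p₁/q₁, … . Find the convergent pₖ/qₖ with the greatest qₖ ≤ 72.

843/29

√845 = [29; 14, 1, 1, 14, 58, …] (period length 5).
Convergents:
  p_0/q_0 = 29/1
  p_1/q_1 = 407/14
  p_2/q_2 = 436/15
  p_3/q_3 = 843/29
  p_4/q_4 = 12238/421
q_3 = 29 ≤ 72 < 421 = q_4, so the answer is 843/29.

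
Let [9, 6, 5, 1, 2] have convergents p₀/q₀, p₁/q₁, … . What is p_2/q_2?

284/31

Using pₖ = aₖpₖ₋₁ + pₖ₋₂, qₖ = aₖqₖ₋₁ + qₖ₋₂ (with p₋₁=1, p₋₂=0, q₋₁=0, q₋₂=1):
  k=0: a=9, p=9, q=1
  k=1: a=6, p=55, q=6
  k=2: a=5, p=284, q=31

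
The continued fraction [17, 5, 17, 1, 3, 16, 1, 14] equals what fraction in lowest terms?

Fold from the inside: start with 14/1.
  1 + 1/14 = 15/14
  16 + 14/15 = 254/15
  3 + 15/254 = 777/254
  1 + 254/777 = 1031/777
  17 + 777/1031 = 18304/1031
  5 + 1031/18304 = 92551/18304
  17 + 18304/92551 = 1591671/92551

1591671/92551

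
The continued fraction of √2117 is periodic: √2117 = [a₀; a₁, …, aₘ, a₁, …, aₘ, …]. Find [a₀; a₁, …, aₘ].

a₀ = ⌊√2117⌋ = 46.
With m₀=0, d₀=1 and mₖ₊₁ = dₖaₖ − mₖ, dₖ₊₁ = (n − mₖ₊₁²)/dₖ, aₖ₊₁ = ⌊(a₀+mₖ₊₁)/dₖ₊₁⌋:
  k=1: m=46, d=1, a=92
d=1 and a=2a₀=92 at k=1, so the next step gives (m, d) = (46, 1) again — its k=1 value — and the period has length 1.

[46; 92]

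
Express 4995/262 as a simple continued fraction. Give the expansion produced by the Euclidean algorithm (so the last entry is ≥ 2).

[19; 15, 2, 2, 3]

4995 = 19×262 + 17
262 = 15×17 + 7
17 = 2×7 + 3
7 = 2×3 + 1
3 = 3×1 + 0  (stop)
So 4995/262 = [19; 15, 2, 2, 3].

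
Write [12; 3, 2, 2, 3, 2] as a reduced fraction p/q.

Using pₖ = aₖpₖ₋₁ + pₖ₋₂ and qₖ = aₖqₖ₋₁ + qₖ₋₂:
  k=0: a=12, p=12, q=1
  k=1: a=3, p=37, q=3
  k=2: a=2, p=86, q=7
  k=3: a=2, p=209, q=17
  k=4: a=3, p=713, q=58
  k=5: a=2, p=1635, q=133

1635/133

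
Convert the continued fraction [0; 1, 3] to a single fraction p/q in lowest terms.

3/4

Using pₖ = aₖpₖ₋₁ + pₖ₋₂ and qₖ = aₖqₖ₋₁ + qₖ₋₂:
  k=0: a=0, p=0, q=1
  k=1: a=1, p=1, q=1
  k=2: a=3, p=3, q=4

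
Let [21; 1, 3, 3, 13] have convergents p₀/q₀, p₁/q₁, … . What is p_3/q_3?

283/13

Using pₖ = aₖpₖ₋₁ + pₖ₋₂, qₖ = aₖqₖ₋₁ + qₖ₋₂ (with p₋₁=1, p₋₂=0, q₋₁=0, q₋₂=1):
  k=0: a=21, p=21, q=1
  k=1: a=1, p=22, q=1
  k=2: a=3, p=87, q=4
  k=3: a=3, p=283, q=13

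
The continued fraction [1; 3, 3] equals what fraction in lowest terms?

Using pₖ = aₖpₖ₋₁ + pₖ₋₂ and qₖ = aₖqₖ₋₁ + qₖ₋₂:
  k=0: a=1, p=1, q=1
  k=1: a=3, p=4, q=3
  k=2: a=3, p=13, q=10

13/10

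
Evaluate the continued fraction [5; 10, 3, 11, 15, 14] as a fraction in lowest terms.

Fold from the inside: start with 14/1.
  15 + 1/14 = 211/14
  11 + 14/211 = 2335/211
  3 + 211/2335 = 7216/2335
  10 + 2335/7216 = 74495/7216
  5 + 7216/74495 = 379691/74495

379691/74495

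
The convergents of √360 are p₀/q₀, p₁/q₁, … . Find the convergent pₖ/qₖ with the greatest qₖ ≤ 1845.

27379/1443

√360 = [18; 1, 36, …] (period length 2).
Convergents:
  p_0/q_0 = 18/1
  p_1/q_1 = 19/1
  p_2/q_2 = 702/37
  p_3/q_3 = 721/38
  p_4/q_4 = 26658/1405
  p_5/q_5 = 27379/1443
  p_6/q_6 = 1012302/53353
q_5 = 1443 ≤ 1845 < 53353 = q_6, so the answer is 27379/1443.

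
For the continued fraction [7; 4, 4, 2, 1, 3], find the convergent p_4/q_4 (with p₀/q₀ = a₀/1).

Using pₖ = aₖpₖ₋₁ + pₖ₋₂, qₖ = aₖqₖ₋₁ + qₖ₋₂ (with p₋₁=1, p₋₂=0, q₋₁=0, q₋₂=1):
  k=0: a=7, p=7, q=1
  k=1: a=4, p=29, q=4
  k=2: a=4, p=123, q=17
  k=3: a=2, p=275, q=38
  k=4: a=1, p=398, q=55

398/55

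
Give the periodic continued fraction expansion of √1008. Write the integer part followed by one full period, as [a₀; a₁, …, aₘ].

a₀ = ⌊√1008⌋ = 31.
With m₀=0, d₀=1 and mₖ₊₁ = dₖaₖ − mₖ, dₖ₊₁ = (n − mₖ₊₁²)/dₖ, aₖ₊₁ = ⌊(a₀+mₖ₊₁)/dₖ₊₁⌋:
  k=1: m=31, d=47, a=1
  k=2: m=16, d=16, a=2
  k=3: m=16, d=47, a=1
  k=4: m=31, d=1, a=62
d=1 and a=2a₀=62 at k=4, so the next step gives (m, d) = (31, 47) again — its k=1 value — and the period has length 4.

[31; 1, 2, 1, 62]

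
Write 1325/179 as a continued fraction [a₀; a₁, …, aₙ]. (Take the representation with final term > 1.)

[7; 2, 2, 17, 2]

1325 = 7*179 + 72
179 = 2*72 + 35
72 = 2*35 + 2
35 = 17*2 + 1
2 = 2*1 + 0  (stop)
So 1325/179 = [7; 2, 2, 17, 2].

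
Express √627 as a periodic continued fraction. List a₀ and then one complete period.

a₀ = ⌊√627⌋ = 25.
With m₀=0, d₀=1 and mₖ₊₁ = dₖaₖ − mₖ, dₖ₊₁ = (n − mₖ₊₁²)/dₖ, aₖ₊₁ = ⌊(a₀+mₖ₊₁)/dₖ₊₁⌋:
  k=1: m=25, d=2, a=25
  k=2: m=25, d=1, a=50
d=1 and a=2a₀=50 at k=2, so the next step gives (m, d) = (25, 2) again — its k=1 value — and the period has length 2.

[25; 25, 50]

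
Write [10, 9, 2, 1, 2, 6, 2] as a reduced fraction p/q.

10420/1031

Fold from the inside: start with 2/1.
  6 + 1/2 = 13/2
  2 + 2/13 = 28/13
  1 + 13/28 = 41/28
  2 + 28/41 = 110/41
  9 + 41/110 = 1031/110
  10 + 110/1031 = 10420/1031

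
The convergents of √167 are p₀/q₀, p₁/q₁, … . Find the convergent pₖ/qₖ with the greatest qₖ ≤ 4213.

52092/4031

√167 = [12; 1, 11, 1, 24, …] (period length 4).
Convergents:
  p_0/q_0 = 12/1
  p_1/q_1 = 13/1
  p_2/q_2 = 155/12
  p_3/q_3 = 168/13
  p_4/q_4 = 4187/324
  p_5/q_5 = 4355/337
  p_6/q_6 = 52092/4031
  p_7/q_7 = 56447/4368
q_6 = 4031 ≤ 4213 < 4368 = q_7, so the answer is 52092/4031.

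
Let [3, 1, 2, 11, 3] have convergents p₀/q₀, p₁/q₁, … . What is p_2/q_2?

Using pₖ = aₖpₖ₋₁ + pₖ₋₂, qₖ = aₖqₖ₋₁ + qₖ₋₂ (with p₋₁=1, p₋₂=0, q₋₁=0, q₋₂=1):
  k=0: a=3, p=3, q=1
  k=1: a=1, p=4, q=1
  k=2: a=2, p=11, q=3

11/3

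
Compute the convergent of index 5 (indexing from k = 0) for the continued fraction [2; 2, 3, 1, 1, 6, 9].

256/105

Using pₖ = aₖpₖ₋₁ + pₖ₋₂, qₖ = aₖqₖ₋₁ + qₖ₋₂ (with p₋₁=1, p₋₂=0, q₋₁=0, q₋₂=1):
  k=0: a=2, p=2, q=1
  k=1: a=2, p=5, q=2
  k=2: a=3, p=17, q=7
  k=3: a=1, p=22, q=9
  k=4: a=1, p=39, q=16
  k=5: a=6, p=256, q=105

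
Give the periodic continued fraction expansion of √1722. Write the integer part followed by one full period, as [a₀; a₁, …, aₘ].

a₀ = ⌊√1722⌋ = 41.
With m₀=0, d₀=1 and mₖ₊₁ = dₖaₖ − mₖ, dₖ₊₁ = (n − mₖ₊₁²)/dₖ, aₖ₊₁ = ⌊(a₀+mₖ₊₁)/dₖ₊₁⌋:
  k=1: m=41, d=41, a=2
  k=2: m=41, d=1, a=82
d=1 and a=2a₀=82 at k=2, so the next step gives (m, d) = (41, 41) again — its k=1 value — and the period has length 2.

[41; 2, 82]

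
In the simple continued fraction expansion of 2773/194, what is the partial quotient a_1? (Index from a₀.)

3

2773 = 14·194 + 57   →  a_0 = 14
194 = 3·57 + 23   →  a_1 = 3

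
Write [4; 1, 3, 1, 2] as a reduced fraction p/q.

Fold from the inside: start with 2/1.
  1 + 1/2 = 3/2
  3 + 2/3 = 11/3
  1 + 3/11 = 14/11
  4 + 11/14 = 67/14

67/14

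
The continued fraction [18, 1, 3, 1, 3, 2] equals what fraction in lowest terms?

Using pₖ = aₖpₖ₋₁ + pₖ₋₂ and qₖ = aₖqₖ₋₁ + qₖ₋₂:
  k=0: a=18, p=18, q=1
  k=1: a=1, p=19, q=1
  k=2: a=3, p=75, q=4
  k=3: a=1, p=94, q=5
  k=4: a=3, p=357, q=19
  k=5: a=2, p=808, q=43

808/43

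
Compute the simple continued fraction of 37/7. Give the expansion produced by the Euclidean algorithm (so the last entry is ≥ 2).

37 = 5·7 + 2
7 = 3·2 + 1
2 = 2·1 + 0  (stop)
So 37/7 = [5; 3, 2].

[5; 3, 2]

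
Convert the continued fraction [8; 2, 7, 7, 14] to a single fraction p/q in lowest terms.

Using pₖ = aₖpₖ₋₁ + pₖ₋₂ and qₖ = aₖqₖ₋₁ + qₖ₋₂:
  k=0: a=8, p=8, q=1
  k=1: a=2, p=17, q=2
  k=2: a=7, p=127, q=15
  k=3: a=7, p=906, q=107
  k=4: a=14, p=12811, q=1513

12811/1513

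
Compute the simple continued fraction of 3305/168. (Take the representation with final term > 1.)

3305 = 19*168 + 113
168 = 1*113 + 55
113 = 2*55 + 3
55 = 18*3 + 1
3 = 3*1 + 0  (stop)
So 3305/168 = [19; 1, 2, 18, 3].

[19; 1, 2, 18, 3]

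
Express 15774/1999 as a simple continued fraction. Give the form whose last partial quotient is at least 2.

15774 = 7*1999 + 1781
1999 = 1*1781 + 218
1781 = 8*218 + 37
218 = 5*37 + 33
37 = 1*33 + 4
33 = 8*4 + 1
4 = 4*1 + 0  (stop)
So 15774/1999 = [7; 1, 8, 5, 1, 8, 4].

[7; 1, 8, 5, 1, 8, 4]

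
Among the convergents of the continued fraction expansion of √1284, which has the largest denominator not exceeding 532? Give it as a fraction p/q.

15444/431

√1284 = [35; 1, 4, 1, 70, …] (period length 4).
Convergents:
  p_0/q_0 = 35/1
  p_1/q_1 = 36/1
  p_2/q_2 = 179/5
  p_3/q_3 = 215/6
  p_4/q_4 = 15229/425
  p_5/q_5 = 15444/431
  p_6/q_6 = 77005/2149
q_5 = 431 ≤ 532 < 2149 = q_6, so the answer is 15444/431.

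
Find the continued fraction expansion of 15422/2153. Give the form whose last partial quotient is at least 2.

15422 = 7·2153 + 351
2153 = 6·351 + 47
351 = 7·47 + 22
47 = 2·22 + 3
22 = 7·3 + 1
3 = 3·1 + 0  (stop)
So 15422/2153 = [7; 6, 7, 2, 7, 3].

[7; 6, 7, 2, 7, 3]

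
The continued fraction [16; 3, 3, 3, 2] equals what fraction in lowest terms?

Using pₖ = aₖpₖ₋₁ + pₖ₋₂ and qₖ = aₖqₖ₋₁ + qₖ₋₂:
  k=0: a=16, p=16, q=1
  k=1: a=3, p=49, q=3
  k=2: a=3, p=163, q=10
  k=3: a=3, p=538, q=33
  k=4: a=2, p=1239, q=76

1239/76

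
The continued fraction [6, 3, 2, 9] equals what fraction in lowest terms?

415/66

Using pₖ = aₖpₖ₋₁ + pₖ₋₂ and qₖ = aₖqₖ₋₁ + qₖ₋₂:
  k=0: a=6, p=6, q=1
  k=1: a=3, p=19, q=3
  k=2: a=2, p=44, q=7
  k=3: a=9, p=415, q=66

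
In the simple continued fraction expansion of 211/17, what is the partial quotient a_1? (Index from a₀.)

2

211 = 12·17 + 7   →  a_0 = 12
17 = 2·7 + 3   →  a_1 = 2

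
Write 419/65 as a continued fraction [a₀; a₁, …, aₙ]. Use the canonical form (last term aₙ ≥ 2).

[6; 2, 4, 7]

419 = 6·65 + 29
65 = 2·29 + 7
29 = 4·7 + 1
7 = 7·1 + 0  (stop)
So 419/65 = [6; 2, 4, 7].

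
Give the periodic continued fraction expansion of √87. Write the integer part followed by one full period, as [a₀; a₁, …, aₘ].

a₀ = ⌊√87⌋ = 9.
With m₀=0, d₀=1 and mₖ₊₁ = dₖaₖ − mₖ, dₖ₊₁ = (n − mₖ₊₁²)/dₖ, aₖ₊₁ = ⌊(a₀+mₖ₊₁)/dₖ₊₁⌋:
  k=1: m=9, d=6, a=3
  k=2: m=9, d=1, a=18
d=1 and a=2a₀=18 at k=2, so the next step gives (m, d) = (9, 6) again — its k=1 value — and the period has length 2.

[9; 3, 18]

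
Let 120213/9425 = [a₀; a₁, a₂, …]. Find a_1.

120213 = 12·9425 + 7113   →  a_0 = 12
9425 = 1·7113 + 2312   →  a_1 = 1

1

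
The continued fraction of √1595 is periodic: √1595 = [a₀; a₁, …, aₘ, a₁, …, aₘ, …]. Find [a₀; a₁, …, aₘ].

[39; 1, 14, 1, 78]

a₀ = ⌊√1595⌋ = 39.
With m₀=0, d₀=1 and mₖ₊₁ = dₖaₖ − mₖ, dₖ₊₁ = (n − mₖ₊₁²)/dₖ, aₖ₊₁ = ⌊(a₀+mₖ₊₁)/dₖ₊₁⌋:
  k=1: m=39, d=74, a=1
  k=2: m=35, d=5, a=14
  k=3: m=35, d=74, a=1
  k=4: m=39, d=1, a=78
d=1 and a=2a₀=78 at k=4, so the next step gives (m, d) = (39, 74) again — its k=1 value — and the period has length 4.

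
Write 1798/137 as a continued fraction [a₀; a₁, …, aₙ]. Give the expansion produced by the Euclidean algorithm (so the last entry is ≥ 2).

1798 = 13×137 + 17
137 = 8×17 + 1
17 = 17×1 + 0  (stop)
So 1798/137 = [13; 8, 17].

[13; 8, 17]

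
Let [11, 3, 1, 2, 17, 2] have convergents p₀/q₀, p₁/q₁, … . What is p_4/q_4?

2153/191

Using pₖ = aₖpₖ₋₁ + pₖ₋₂, qₖ = aₖqₖ₋₁ + qₖ₋₂ (with p₋₁=1, p₋₂=0, q₋₁=0, q₋₂=1):
  k=0: a=11, p=11, q=1
  k=1: a=3, p=34, q=3
  k=2: a=1, p=45, q=4
  k=3: a=2, p=124, q=11
  k=4: a=17, p=2153, q=191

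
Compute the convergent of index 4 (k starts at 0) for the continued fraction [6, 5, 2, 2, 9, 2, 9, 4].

Using pₖ = aₖpₖ₋₁ + pₖ₋₂, qₖ = aₖqₖ₋₁ + qₖ₋₂ (with p₋₁=1, p₋₂=0, q₋₁=0, q₋₂=1):
  k=0: a=6, p=6, q=1
  k=1: a=5, p=31, q=5
  k=2: a=2, p=68, q=11
  k=3: a=2, p=167, q=27
  k=4: a=9, p=1571, q=254

1571/254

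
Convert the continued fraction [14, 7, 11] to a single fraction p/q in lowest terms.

Using pₖ = aₖpₖ₋₁ + pₖ₋₂ and qₖ = aₖqₖ₋₁ + qₖ₋₂:
  k=0: a=14, p=14, q=1
  k=1: a=7, p=99, q=7
  k=2: a=11, p=1103, q=78

1103/78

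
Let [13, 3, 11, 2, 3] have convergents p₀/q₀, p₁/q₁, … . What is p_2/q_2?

453/34

Using pₖ = aₖpₖ₋₁ + pₖ₋₂, qₖ = aₖqₖ₋₁ + qₖ₋₂ (with p₋₁=1, p₋₂=0, q₋₁=0, q₋₂=1):
  k=0: a=13, p=13, q=1
  k=1: a=3, p=40, q=3
  k=2: a=11, p=453, q=34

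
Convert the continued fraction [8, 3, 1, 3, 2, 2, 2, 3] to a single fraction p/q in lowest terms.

5645/683

Fold from the inside: start with 3/1.
  2 + 1/3 = 7/3
  2 + 3/7 = 17/7
  2 + 7/17 = 41/17
  3 + 17/41 = 140/41
  1 + 41/140 = 181/140
  3 + 140/181 = 683/181
  8 + 181/683 = 5645/683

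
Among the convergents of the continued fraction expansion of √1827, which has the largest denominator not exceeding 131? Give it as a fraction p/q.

√1827 = [42; 1, 2, 1, 8, 1, 2, 1, 84, …] (period length 8).
Convergents:
  p_0/q_0 = 42/1
  p_1/q_1 = 43/1
  p_2/q_2 = 128/3
  p_3/q_3 = 171/4
  p_4/q_4 = 1496/35
  p_5/q_5 = 1667/39
  p_6/q_6 = 4830/113
  p_7/q_7 = 6497/152
q_6 = 113 ≤ 131 < 152 = q_7, so the answer is 4830/113.

4830/113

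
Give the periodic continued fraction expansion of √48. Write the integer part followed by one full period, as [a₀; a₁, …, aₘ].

a₀ = ⌊√48⌋ = 6.
With m₀=0, d₀=1 and mₖ₊₁ = dₖaₖ − mₖ, dₖ₊₁ = (n − mₖ₊₁²)/dₖ, aₖ₊₁ = ⌊(a₀+mₖ₊₁)/dₖ₊₁⌋:
  k=1: m=6, d=12, a=1
  k=2: m=6, d=1, a=12
d=1 and a=2a₀=12 at k=2, so the next step gives (m, d) = (6, 12) again — its k=1 value — and the period has length 2.

[6; 1, 12]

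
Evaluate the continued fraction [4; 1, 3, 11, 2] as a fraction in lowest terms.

Using pₖ = aₖpₖ₋₁ + pₖ₋₂ and qₖ = aₖqₖ₋₁ + qₖ₋₂:
  k=0: a=4, p=4, q=1
  k=1: a=1, p=5, q=1
  k=2: a=3, p=19, q=4
  k=3: a=11, p=214, q=45
  k=4: a=2, p=447, q=94

447/94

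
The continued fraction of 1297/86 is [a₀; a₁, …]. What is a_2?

1297 = 15·86 + 7   →  a_0 = 15
86 = 12·7 + 2   →  a_1 = 12
7 = 3·2 + 1   →  a_2 = 3

3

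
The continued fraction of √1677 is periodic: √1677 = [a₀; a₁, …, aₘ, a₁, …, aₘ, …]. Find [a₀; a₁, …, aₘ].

a₀ = ⌊√1677⌋ = 40.
With m₀=0, d₀=1 and mₖ₊₁ = dₖaₖ − mₖ, dₖ₊₁ = (n − mₖ₊₁²)/dₖ, aₖ₊₁ = ⌊(a₀+mₖ₊₁)/dₖ₊₁⌋:
  k=1: m=40, d=77, a=1
  k=2: m=37, d=4, a=19
  k=3: m=39, d=39, a=2
  k=4: m=39, d=4, a=19
  k=5: m=37, d=77, a=1
  k=6: m=40, d=1, a=80
d=1 and a=2a₀=80 at k=6, so the next step gives (m, d) = (40, 77) again — its k=1 value — and the period has length 6.

[40; 1, 19, 2, 19, 1, 80]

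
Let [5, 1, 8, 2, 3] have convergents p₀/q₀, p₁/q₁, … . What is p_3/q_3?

Using pₖ = aₖpₖ₋₁ + pₖ₋₂, qₖ = aₖqₖ₋₁ + qₖ₋₂ (with p₋₁=1, p₋₂=0, q₋₁=0, q₋₂=1):
  k=0: a=5, p=5, q=1
  k=1: a=1, p=6, q=1
  k=2: a=8, p=53, q=9
  k=3: a=2, p=112, q=19

112/19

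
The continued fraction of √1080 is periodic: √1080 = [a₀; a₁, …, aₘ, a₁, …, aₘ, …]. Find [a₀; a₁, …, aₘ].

a₀ = ⌊√1080⌋ = 32.
With m₀=0, d₀=1 and mₖ₊₁ = dₖaₖ − mₖ, dₖ₊₁ = (n − mₖ₊₁²)/dₖ, aₖ₊₁ = ⌊(a₀+mₖ₊₁)/dₖ₊₁⌋:
  k=1: m=32, d=56, a=1
  k=2: m=24, d=9, a=6
  k=3: m=30, d=20, a=3
  k=4: m=30, d=9, a=6
  k=5: m=24, d=56, a=1
  k=6: m=32, d=1, a=64
d=1 and a=2a₀=64 at k=6, so the next step gives (m, d) = (32, 56) again — its k=1 value — and the period has length 6.

[32; 1, 6, 3, 6, 1, 64]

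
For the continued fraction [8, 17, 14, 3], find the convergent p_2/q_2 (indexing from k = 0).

Using pₖ = aₖpₖ₋₁ + pₖ₋₂, qₖ = aₖqₖ₋₁ + qₖ₋₂ (with p₋₁=1, p₋₂=0, q₋₁=0, q₋₂=1):
  k=0: a=8, p=8, q=1
  k=1: a=17, p=137, q=17
  k=2: a=14, p=1926, q=239

1926/239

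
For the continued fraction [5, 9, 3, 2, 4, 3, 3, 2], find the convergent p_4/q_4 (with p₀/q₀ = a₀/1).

1471/288

Using pₖ = aₖpₖ₋₁ + pₖ₋₂, qₖ = aₖqₖ₋₁ + qₖ₋₂ (with p₋₁=1, p₋₂=0, q₋₁=0, q₋₂=1):
  k=0: a=5, p=5, q=1
  k=1: a=9, p=46, q=9
  k=2: a=3, p=143, q=28
  k=3: a=2, p=332, q=65
  k=4: a=4, p=1471, q=288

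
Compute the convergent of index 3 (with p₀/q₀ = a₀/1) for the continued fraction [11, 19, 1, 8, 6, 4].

1978/179

Using pₖ = aₖpₖ₋₁ + pₖ₋₂, qₖ = aₖqₖ₋₁ + qₖ₋₂ (with p₋₁=1, p₋₂=0, q₋₁=0, q₋₂=1):
  k=0: a=11, p=11, q=1
  k=1: a=19, p=210, q=19
  k=2: a=1, p=221, q=20
  k=3: a=8, p=1978, q=179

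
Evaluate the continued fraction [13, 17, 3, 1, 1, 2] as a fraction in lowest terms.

4061/311

Using pₖ = aₖpₖ₋₁ + pₖ₋₂ and qₖ = aₖqₖ₋₁ + qₖ₋₂:
  k=0: a=13, p=13, q=1
  k=1: a=17, p=222, q=17
  k=2: a=3, p=679, q=52
  k=3: a=1, p=901, q=69
  k=4: a=1, p=1580, q=121
  k=5: a=2, p=4061, q=311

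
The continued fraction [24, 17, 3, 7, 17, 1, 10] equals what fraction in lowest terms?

1819463/75629

Using pₖ = aₖpₖ₋₁ + pₖ₋₂ and qₖ = aₖqₖ₋₁ + qₖ₋₂:
  k=0: a=24, p=24, q=1
  k=1: a=17, p=409, q=17
  k=2: a=3, p=1251, q=52
  k=3: a=7, p=9166, q=381
  k=4: a=17, p=157073, q=6529
  k=5: a=1, p=166239, q=6910
  k=6: a=10, p=1819463, q=75629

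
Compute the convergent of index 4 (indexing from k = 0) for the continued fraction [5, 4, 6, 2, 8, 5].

2395/457

Using pₖ = aₖpₖ₋₁ + pₖ₋₂, qₖ = aₖqₖ₋₁ + qₖ₋₂ (with p₋₁=1, p₋₂=0, q₋₁=0, q₋₂=1):
  k=0: a=5, p=5, q=1
  k=1: a=4, p=21, q=4
  k=2: a=6, p=131, q=25
  k=3: a=2, p=283, q=54
  k=4: a=8, p=2395, q=457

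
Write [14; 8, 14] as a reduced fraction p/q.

Using pₖ = aₖpₖ₋₁ + pₖ₋₂ and qₖ = aₖqₖ₋₁ + qₖ₋₂:
  k=0: a=14, p=14, q=1
  k=1: a=8, p=113, q=8
  k=2: a=14, p=1596, q=113

1596/113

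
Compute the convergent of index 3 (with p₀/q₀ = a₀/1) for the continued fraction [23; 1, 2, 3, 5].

Using pₖ = aₖpₖ₋₁ + pₖ₋₂, qₖ = aₖqₖ₋₁ + qₖ₋₂ (with p₋₁=1, p₋₂=0, q₋₁=0, q₋₂=1):
  k=0: a=23, p=23, q=1
  k=1: a=1, p=24, q=1
  k=2: a=2, p=71, q=3
  k=3: a=3, p=237, q=10

237/10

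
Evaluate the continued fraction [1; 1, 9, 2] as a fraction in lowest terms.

40/21

Using pₖ = aₖpₖ₋₁ + pₖ₋₂ and qₖ = aₖqₖ₋₁ + qₖ₋₂:
  k=0: a=1, p=1, q=1
  k=1: a=1, p=2, q=1
  k=2: a=9, p=19, q=10
  k=3: a=2, p=40, q=21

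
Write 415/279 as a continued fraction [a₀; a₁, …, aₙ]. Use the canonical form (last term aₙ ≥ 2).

[1; 2, 19, 2, 3]

415 = 1*279 + 136
279 = 2*136 + 7
136 = 19*7 + 3
7 = 2*3 + 1
3 = 3*1 + 0  (stop)
So 415/279 = [1; 2, 19, 2, 3].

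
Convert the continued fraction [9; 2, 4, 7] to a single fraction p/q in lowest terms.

Using pₖ = aₖpₖ₋₁ + pₖ₋₂ and qₖ = aₖqₖ₋₁ + qₖ₋₂:
  k=0: a=9, p=9, q=1
  k=1: a=2, p=19, q=2
  k=2: a=4, p=85, q=9
  k=3: a=7, p=614, q=65

614/65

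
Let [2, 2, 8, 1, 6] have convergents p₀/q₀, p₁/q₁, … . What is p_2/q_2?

Using pₖ = aₖpₖ₋₁ + pₖ₋₂, qₖ = aₖqₖ₋₁ + qₖ₋₂ (with p₋₁=1, p₋₂=0, q₋₁=0, q₋₂=1):
  k=0: a=2, p=2, q=1
  k=1: a=2, p=5, q=2
  k=2: a=8, p=42, q=17

42/17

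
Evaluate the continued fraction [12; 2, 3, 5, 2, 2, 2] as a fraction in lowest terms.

Fold from the inside: start with 2/1.
  2 + 1/2 = 5/2
  2 + 2/5 = 12/5
  5 + 5/12 = 65/12
  3 + 12/65 = 207/65
  2 + 65/207 = 479/207
  12 + 207/479 = 5955/479

5955/479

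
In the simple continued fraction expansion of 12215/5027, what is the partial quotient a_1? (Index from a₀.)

12215 = 2·5027 + 2161   →  a_0 = 2
5027 = 2·2161 + 705   →  a_1 = 2

2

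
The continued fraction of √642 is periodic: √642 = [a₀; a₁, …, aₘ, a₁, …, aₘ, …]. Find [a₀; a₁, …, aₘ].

[25; 2, 1, 24, 1, 2, 50]

a₀ = ⌊√642⌋ = 25.
With m₀=0, d₀=1 and mₖ₊₁ = dₖaₖ − mₖ, dₖ₊₁ = (n − mₖ₊₁²)/dₖ, aₖ₊₁ = ⌊(a₀+mₖ₊₁)/dₖ₊₁⌋:
  k=1: m=25, d=17, a=2
  k=2: m=9, d=33, a=1
  k=3: m=24, d=2, a=24
  k=4: m=24, d=33, a=1
  k=5: m=9, d=17, a=2
  k=6: m=25, d=1, a=50
d=1 and a=2a₀=50 at k=6, so the next step gives (m, d) = (25, 17) again — its k=1 value — and the period has length 6.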